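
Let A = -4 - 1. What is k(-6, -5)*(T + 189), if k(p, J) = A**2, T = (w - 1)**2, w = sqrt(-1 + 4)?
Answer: 4825 - 50*sqrt(3) ≈ 4738.4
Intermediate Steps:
w = sqrt(3) ≈ 1.7320
A = -5
T = (-1 + sqrt(3))**2 (T = (sqrt(3) - 1)**2 = (-1 + sqrt(3))**2 ≈ 0.53590)
k(p, J) = 25 (k(p, J) = (-5)**2 = 25)
k(-6, -5)*(T + 189) = 25*((1 - sqrt(3))**2 + 189) = 25*(189 + (1 - sqrt(3))**2) = 4725 + 25*(1 - sqrt(3))**2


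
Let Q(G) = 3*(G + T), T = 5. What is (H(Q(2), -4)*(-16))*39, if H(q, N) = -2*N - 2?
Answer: -3744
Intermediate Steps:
Q(G) = 15 + 3*G (Q(G) = 3*(G + 5) = 3*(5 + G) = 15 + 3*G)
H(q, N) = -2 - 2*N
(H(Q(2), -4)*(-16))*39 = ((-2 - 2*(-4))*(-16))*39 = ((-2 + 8)*(-16))*39 = (6*(-16))*39 = -96*39 = -3744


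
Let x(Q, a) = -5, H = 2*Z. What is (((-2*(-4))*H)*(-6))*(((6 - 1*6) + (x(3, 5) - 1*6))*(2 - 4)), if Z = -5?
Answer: 10560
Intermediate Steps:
H = -10 (H = 2*(-5) = -10)
(((-2*(-4))*H)*(-6))*(((6 - 1*6) + (x(3, 5) - 1*6))*(2 - 4)) = ((-2*(-4)*(-10))*(-6))*(((6 - 1*6) + (-5 - 1*6))*(2 - 4)) = ((8*(-10))*(-6))*(((6 - 6) + (-5 - 6))*(-2)) = (-80*(-6))*((0 - 11)*(-2)) = 480*(-11*(-2)) = 480*22 = 10560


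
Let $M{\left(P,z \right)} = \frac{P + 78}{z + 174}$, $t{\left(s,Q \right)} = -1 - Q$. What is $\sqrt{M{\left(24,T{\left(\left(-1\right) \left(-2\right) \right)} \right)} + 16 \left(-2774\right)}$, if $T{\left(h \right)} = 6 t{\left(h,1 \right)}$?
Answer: $\frac{i \sqrt{3595053}}{9} \approx 210.67 i$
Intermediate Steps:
$T{\left(h \right)} = -12$ ($T{\left(h \right)} = 6 \left(-1 - 1\right) = 6 \left(-2\right) = -12$)
$M{\left(P,z \right)} = \frac{78 + P}{174 + z}$
$\sqrt{M{\left(24,T{\left(\left(-1\right) \left(-2\right) \right)} \right)} + 16 \left(-2774\right)} = \sqrt{\frac{78 + 24}{174 - 12} + 16 \left(-2774\right)} = \sqrt{\frac{1}{162} \cdot 102 - 44384} = \sqrt{\frac{17}{27} - 44384} = \sqrt{- \frac{1198351}{27}} = \frac{i \sqrt{3595053}}{9}$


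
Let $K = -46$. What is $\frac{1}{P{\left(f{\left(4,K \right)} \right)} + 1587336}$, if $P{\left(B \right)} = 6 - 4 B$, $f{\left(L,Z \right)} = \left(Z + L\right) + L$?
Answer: $\frac{1}{1587494} \approx 6.2992 \cdot 10^{-7}$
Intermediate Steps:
$f{\left(L,Z \right)} = Z + 2 L$ ($f{\left(L,Z \right)} = \left(L + Z\right) + L = Z + 2 L$)
$\frac{1}{P{\left(f{\left(4,K \right)} \right)} + 1587336} = \frac{1}{\left(6 - 4 \left(-46 + 2 \cdot 4\right)\right) + 1587336} = \frac{1}{\left(6 - 4 \left(-46 + 8\right)\right) + 1587336} = \frac{1}{\left(6 - -152\right) + 1587336} = \frac{1}{\left(6 + 152\right) + 1587336} = \frac{1}{158 + 1587336} = \frac{1}{1587494}$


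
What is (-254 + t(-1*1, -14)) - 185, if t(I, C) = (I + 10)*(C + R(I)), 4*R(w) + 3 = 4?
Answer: -2251/4 ≈ -562.75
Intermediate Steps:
R(w) = ¼ (R(w) = -¾ + (¼)*4 = -¾ + 1 = ¼)
t(I, C) = (10 + I)*(¼ + C) (t(I, C) = (I + 10)*(C + ¼) = (10 + I)*(¼ + C))
(-254 + t(-1*1, -14)) - 185 = (-254 + (5/2 + 10*(-14) + (-1*1)/4 - (-14))) - 185 = (-254 + (5/2 - 140 + (¼)*(-1) - 14*(-1))) - 185 = (-254 + (5/2 - 140 - ¼ + 14)) - 185 = (-254 - 495/4) - 185 = -1511/4 - 185 = -2251/4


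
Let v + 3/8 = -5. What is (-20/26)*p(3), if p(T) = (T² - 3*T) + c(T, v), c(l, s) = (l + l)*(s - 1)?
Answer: 765/26 ≈ 29.423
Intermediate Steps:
v = -43/8 (v = -3/8 - 5 = -43/8 ≈ -5.3750)
c(l, s) = 2*l*(-1 + s) (c(l, s) = (2*l)*(-1 + s) = 2*l*(-1 + s))
p(T) = T² - 63*T/4 (p(T) = (T² - 3*T) + 2*T*(-1 - 43/8) = (T² - 3*T) + 2*T*(-51/8) = (T² - 3*T) - 51*T/4 = T² - 63*T/4)
(-20/26)*p(3) = (-20/26)*((¼)*3*(-63 + 4*3)) = (-20*1/26)*((¼)*3*(-63 + 12)) = -5*3*(-51)/26 = -10/13*(-153/4) = 765/26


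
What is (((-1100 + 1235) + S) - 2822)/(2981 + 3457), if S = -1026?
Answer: -3713/6438 ≈ -0.57673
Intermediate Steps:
(((-1100 + 1235) + S) - 2822)/(2981 + 3457) = (((-1100 + 1235) - 1026) - 2822)/(2981 + 3457) = ((135 - 1026) - 2822)/6438 = (-891 - 2822)*(1/6438) = -3713*1/6438 = -3713/6438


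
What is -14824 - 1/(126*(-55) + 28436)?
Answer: -318804945/21506 ≈ -14824.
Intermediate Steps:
-14824 - 1/(126*(-55) + 28436) = -14824 - 1/(-6930 + 28436) = -14824 - 1/21506 = -318804945/21506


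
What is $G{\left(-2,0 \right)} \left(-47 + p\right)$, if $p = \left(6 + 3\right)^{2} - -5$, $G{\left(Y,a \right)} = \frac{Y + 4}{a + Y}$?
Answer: $-39$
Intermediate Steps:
$G{\left(Y,a \right)} = \frac{4 + Y}{Y + a}$
$p = 86$ ($p = 9^{2} + 5 = 81 + 5 = 86$)
$G{\left(-2,0 \right)} \left(-47 + p\right) = \frac{4 - 2}{-2 + 0} \left(-47 + 86\right) = \frac{1}{-2} \cdot 2 \cdot 39 = \left(- \frac{1}{2}\right) 2 \cdot 39 = \left(-1\right) 39 = -39$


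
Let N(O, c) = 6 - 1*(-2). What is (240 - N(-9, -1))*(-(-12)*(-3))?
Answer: -8352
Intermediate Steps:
N(O, c) = 8 (N(O, c) = 6 + 2 = 8)
(240 - N(-9, -1))*(-(-12)*(-3)) = (240 - 1*8)*(-(-12)*(-3)) = (240 - 8)*(-4*9) = 232*(-36) = -8352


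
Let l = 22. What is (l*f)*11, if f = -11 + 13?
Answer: 484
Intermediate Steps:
f = 2
(l*f)*11 = (22*2)*11 = 44*11 = 484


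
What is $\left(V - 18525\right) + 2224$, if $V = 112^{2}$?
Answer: $-3757$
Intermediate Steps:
$V = 12544$
$\left(V - 18525\right) + 2224 = \left(12544 - 18525\right) + 2224 = -5981 + 2224 = -3757$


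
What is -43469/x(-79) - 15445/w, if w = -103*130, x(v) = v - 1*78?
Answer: 116894955/420446 ≈ 278.03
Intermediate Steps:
x(v) = -78 + v (x(v) = v - 78 = -78 + v)
w = -13390
-43469/x(-79) - 15445/w = -43469/(-78 - 79) - 15445/(-13390) = -43469/(-157) - 15445*(-1/13390) = -43469*(-1/157) + 3089/2678 = 43469/157 + 3089/2678 = 116894955/420446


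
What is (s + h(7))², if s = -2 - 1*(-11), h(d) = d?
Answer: 256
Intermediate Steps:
s = 9 (s = -2 + 11 = 9)
(s + h(7))² = (9 + 7)² = 16² = 256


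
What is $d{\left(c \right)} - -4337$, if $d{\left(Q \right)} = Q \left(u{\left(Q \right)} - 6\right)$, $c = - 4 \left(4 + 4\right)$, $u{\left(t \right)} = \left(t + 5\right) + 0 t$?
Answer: $5393$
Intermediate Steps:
$u{\left(t \right)} = 5 + t$ ($u{\left(t \right)} = \left(5 + t\right) + 0 = 5 + t$)
$c = -32$ ($c = \left(-4\right) 8 = -32$)
$d{\left(Q \right)} = Q \left(-1 + Q\right)$ ($d{\left(Q \right)} = Q \left(\left(5 + Q\right) - 6\right) = Q \left(-1 + Q\right)$)
$d{\left(c \right)} - -4337 = - 32 \left(-1 - 32\right) - -4337 = \left(-32\right) \left(-33\right) + 4337 = 1056 + 4337 = 5393$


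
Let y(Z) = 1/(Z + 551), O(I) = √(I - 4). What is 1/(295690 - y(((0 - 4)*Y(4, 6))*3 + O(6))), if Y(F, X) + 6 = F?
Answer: 97761914295/28907220267866801 - √2/28907220267866801 ≈ 3.3819e-6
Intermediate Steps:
O(I) = √(-4 + I)
Y(F, X) = -6 + F
y(Z) = 1/(551 + Z)
1/(295690 - y(((0 - 4)*Y(4, 6))*3 + O(6))) = 1/(295690 - 1/(551 + (((0 - 4)*(-6 + 4))*3 + √(-4 + 6)))) = 1/(295690 - 1/(551 + (-4*(-2)*3 + √2))) = 1/(295690 - 1/(551 + (8*3 + √2))) = 1/(295690 - 1/(551 + (24 + √2))) = 1/(295690 - 1/(575 + √2))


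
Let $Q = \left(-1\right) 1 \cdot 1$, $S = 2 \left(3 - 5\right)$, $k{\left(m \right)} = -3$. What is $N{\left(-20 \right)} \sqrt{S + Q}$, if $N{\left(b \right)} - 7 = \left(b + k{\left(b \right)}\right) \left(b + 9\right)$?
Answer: $260 i \sqrt{5} \approx 581.38 i$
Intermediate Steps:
$N{\left(b \right)} = 7 + \left(-3 + b\right) \left(9 + b\right)$ ($N{\left(b \right)} = 7 + \left(b - 3\right) \left(b + 9\right) = 7 + \left(-3 + b\right) \left(9 + b\right)$)
$S = -4$ ($S = 2 \left(-2\right) = -4$)
$Q = -1$ ($Q = \left(-1\right) 1 = -1$)
$N{\left(-20 \right)} \sqrt{S + Q} = \left(-20 + \left(-20\right)^{2} + 6 \left(-20\right)\right) \sqrt{-4 - 1} = \left(-20 + 400 - 120\right) \sqrt{-5} = 260 i \sqrt{5}$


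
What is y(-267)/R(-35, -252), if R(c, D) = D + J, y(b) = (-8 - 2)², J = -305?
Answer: -100/557 ≈ -0.17953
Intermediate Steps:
y(b) = 100 (y(b) = (-10)² = 100)
R(c, D) = -305 + D (R(c, D) = D - 305 = -305 + D)
y(-267)/R(-35, -252) = 100/(-305 - 252) = 100/(-557) = 100*(-1/557) = -100/557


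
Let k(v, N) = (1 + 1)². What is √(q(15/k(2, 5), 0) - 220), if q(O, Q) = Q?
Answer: 2*I*√55 ≈ 14.832*I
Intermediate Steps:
k(v, N) = 4 (k(v, N) = 2² = 4)
√(q(15/k(2, 5), 0) - 220) = √(0 - 220) = √(-220) = 2*I*√55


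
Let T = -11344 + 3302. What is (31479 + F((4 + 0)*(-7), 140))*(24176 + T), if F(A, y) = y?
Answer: 510140946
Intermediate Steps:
T = -8042
(31479 + F((4 + 0)*(-7), 140))*(24176 + T) = (31479 + 140)*(24176 - 8042) = 31619*16134 = 510140946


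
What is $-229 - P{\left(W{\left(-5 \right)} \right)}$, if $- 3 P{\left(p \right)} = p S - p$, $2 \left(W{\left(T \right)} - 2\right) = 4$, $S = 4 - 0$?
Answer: $-225$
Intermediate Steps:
$S = 4$ ($S = 4 + 0 = 4$)
$W{\left(T \right)} = 4$ ($W{\left(T \right)} = 2 + \frac{1}{2} \cdot 4 = 2 + 2 = 4$)
$P{\left(p \right)} = - p$ ($P{\left(p \right)} = - \frac{p 4 - p}{3} = - \frac{4 p - p}{3} = - \frac{3 p}{3} = - p$)
$-229 - P{\left(W{\left(-5 \right)} \right)} = -229 - \left(-1\right) 4 = -229 - -4 = -229 + 4 = -225$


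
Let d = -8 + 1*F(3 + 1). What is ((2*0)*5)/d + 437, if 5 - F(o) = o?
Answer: 437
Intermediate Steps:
F(o) = 5 - o
d = -7 (d = -8 + 1*(5 - (3 + 1)) = -8 + 1*(5 - 1*4) = -8 + 1*(5 - 4) = -8 + 1*1 = -8 + 1 = -7)
((2*0)*5)/d + 437 = ((2*0)*5)/(-7) + 437 = (0*5)*(-⅐) + 437 = 0*(-⅐) + 437 = 0 + 437 = 437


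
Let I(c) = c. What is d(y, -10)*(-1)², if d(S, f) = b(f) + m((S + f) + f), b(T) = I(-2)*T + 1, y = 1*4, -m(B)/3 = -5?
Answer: 36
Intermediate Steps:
m(B) = 15 (m(B) = -3*(-5) = 15)
y = 4
b(T) = 1 - 2*T (b(T) = -2*T + 1 = 1 - 2*T)
d(S, f) = 16 - 2*f (d(S, f) = (1 - 2*f) + 15 = 16 - 2*f)
d(y, -10)*(-1)² = (16 - 2*(-10))*(-1)² = (16 + 20)*1 = 36*1 = 36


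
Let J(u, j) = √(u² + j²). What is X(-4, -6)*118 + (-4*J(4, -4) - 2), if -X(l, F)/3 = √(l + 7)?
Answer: -2 - 354*√3 - 16*√2 ≈ -637.77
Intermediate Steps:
X(l, F) = -3*√(7 + l) (X(l, F) = -3*√(l + 7) = -3*√(7 + l))
J(u, j) = √(j² + u²)
X(-4, -6)*118 + (-4*J(4, -4) - 2) = -3*√(7 - 4)*118 + (-4*√((-4)² + 4²) - 2) = -3*√3*118 + (-4*√(16 + 16) - 2) = -354*√3 + (-16*√2 - 2) = -354*√3 + (-2 - 16*√2) = -2 - 354*√3 - 16*√2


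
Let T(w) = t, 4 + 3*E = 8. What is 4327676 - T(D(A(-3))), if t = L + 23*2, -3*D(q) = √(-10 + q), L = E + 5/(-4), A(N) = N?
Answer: 51931559/12 ≈ 4.3276e+6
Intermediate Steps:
E = 4/3 (E = -4/3 + (⅓)*8 = -4/3 + 8/3 = 4/3 ≈ 1.3333)
L = 1/12 (L = 4/3 + 5/(-4) = 4/3 + 5*(-¼) = 4/3 - 5/4 = 1/12 ≈ 0.083333)
D(q) = -√(-10 + q)/3
t = 553/12 (t = 1/12 + 23*2 = 1/12 + 46 = 553/12 ≈ 46.083)
T(w) = 553/12
4327676 - T(D(A(-3))) = 4327676 - 1*553/12 = 4327676 - 553/12 = 51931559/12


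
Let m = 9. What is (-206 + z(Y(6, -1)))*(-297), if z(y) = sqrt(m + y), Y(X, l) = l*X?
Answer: 61182 - 297*sqrt(3) ≈ 60668.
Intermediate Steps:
Y(X, l) = X*l
z(y) = sqrt(9 + y)
(-206 + z(Y(6, -1)))*(-297) = (-206 + sqrt(9 + 6*(-1)))*(-297) = (-206 + sqrt(9 - 6))*(-297) = (-206 + sqrt(3))*(-297) = 61182 - 297*sqrt(3)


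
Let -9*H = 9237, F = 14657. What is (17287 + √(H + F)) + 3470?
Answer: 20757 + 2*√30669/3 ≈ 20874.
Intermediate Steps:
H = -3079/3 (H = -⅑*9237 = -3079/3 ≈ -1026.3)
(17287 + √(H + F)) + 3470 = (17287 + √(-3079/3 + 14657)) + 3470 = (17287 + √(40892/3)) + 3470 = (17287 + 2*√30669/3) + 3470 = 20757 + 2*√30669/3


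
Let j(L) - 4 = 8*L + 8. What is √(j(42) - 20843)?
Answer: I*√20495 ≈ 143.16*I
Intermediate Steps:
j(L) = 12 + 8*L (j(L) = 4 + (8*L + 8) = 4 + (8 + 8*L) = 12 + 8*L)
√(j(42) - 20843) = √((12 + 8*42) - 20843) = √((12 + 336) - 20843) = √(348 - 20843) = √(-20495) = I*√20495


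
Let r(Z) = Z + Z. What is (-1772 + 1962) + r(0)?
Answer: 190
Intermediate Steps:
r(Z) = 2*Z
(-1772 + 1962) + r(0) = (-1772 + 1962) + 2*0 = 190 + 0 = 190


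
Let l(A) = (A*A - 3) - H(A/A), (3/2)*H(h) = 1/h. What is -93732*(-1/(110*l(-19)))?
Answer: 70299/29480 ≈ 2.3846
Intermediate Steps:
H(h) = 2/(3*h)
l(A) = -11/3 + A² (l(A) = (A*A - 3) - 2/(3*(A/A)) = (A² - 3) - 2/(3*1) = (-3 + A²) - 2/3 = (-3 + A²) - 1*⅔ = (-3 + A²) - ⅔ = -11/3 + A²)
-93732*(-1/(110*l(-19))) = -93732*(-1/(110*(-11/3 + (-19)²))) = -93732*(-1/(110*(-11/3 + 361))) = -93732/((-110*1072/3)) = -93732/(-117920/3) = -93732*(-3/117920) = 70299/29480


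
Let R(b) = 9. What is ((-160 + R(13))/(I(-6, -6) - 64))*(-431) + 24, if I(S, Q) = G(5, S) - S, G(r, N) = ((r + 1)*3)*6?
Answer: 66281/50 ≈ 1325.6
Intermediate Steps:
G(r, N) = 18 + 18*r (G(r, N) = ((1 + r)*3)*6 = (3 + 3*r)*6 = 18 + 18*r)
I(S, Q) = 108 - S (I(S, Q) = (18 + 18*5) - S = (18 + 90) - S = 108 - S)
((-160 + R(13))/(I(-6, -6) - 64))*(-431) + 24 = ((-160 + 9)/((108 - 1*(-6)) - 64))*(-431) + 24 = -151/((108 + 6) - 64)*(-431) + 24 = -151/(114 - 64)*(-431) + 24 = -151/50*(-431) + 24 = 65081/50 + 24 = 66281/50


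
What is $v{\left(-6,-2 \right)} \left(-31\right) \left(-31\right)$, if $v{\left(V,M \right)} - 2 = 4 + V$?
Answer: $0$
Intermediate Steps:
$v{\left(V,M \right)} = 6 + V$ ($v{\left(V,M \right)} = 2 + \left(4 + V\right) = 6 + V$)
$v{\left(-6,-2 \right)} \left(-31\right) \left(-31\right) = \left(6 - 6\right) \left(-31\right) \left(-31\right) = 0 \left(-31\right) \left(-31\right) = 0 \left(-31\right) = 0$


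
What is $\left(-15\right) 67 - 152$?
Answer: $-1157$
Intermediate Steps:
$\left(-15\right) 67 - 152 = -1005 - 152 = -1157$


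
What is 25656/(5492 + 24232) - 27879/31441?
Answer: -1835425/77879357 ≈ -0.023568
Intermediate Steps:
25656/(5492 + 24232) - 27879/31441 = 25656/29724 - 27879*1/31441 = 25656*(1/29724) - 27879/31441 = 2138/2477 - 27879/31441 = -1835425/77879357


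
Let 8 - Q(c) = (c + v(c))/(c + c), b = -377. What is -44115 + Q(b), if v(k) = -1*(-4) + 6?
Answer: -33257045/754 ≈ -44108.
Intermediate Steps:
v(k) = 10 (v(k) = 4 + 6 = 10)
Q(c) = 8 - (10 + c)/(2*c) (Q(c) = 8 - (c + 10)/(c + c) = 8 - (10 + c)/(2*c))
-44115 + Q(b) = -44115 + (15/2 - 5/(-377)) = -44115 + (15/2 - 5*(-1/377)) = -44115 + (15/2 + 5/377) = -44115 + 5665/754 = -33257045/754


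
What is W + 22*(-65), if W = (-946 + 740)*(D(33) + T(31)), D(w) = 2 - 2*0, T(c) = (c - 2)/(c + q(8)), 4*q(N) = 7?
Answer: -265198/131 ≈ -2024.4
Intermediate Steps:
q(N) = 7/4 (q(N) = (¼)*7 = 7/4)
T(c) = (-2 + c)/(7/4 + c) (T(c) = (c - 2)/(c + 7/4) = (-2 + c)/(7/4 + c))
D(w) = 2 (D(w) = 2 + 0 = 2)
W = -77868/131 (W = (-946 + 740)*(2 + 4*(-2 + 31)/(7 + 4*31)) = -206*(2 + 4*29/(7 + 124)) = -206*(2 + 4*29/131) = -206*(2 + 4*(1/131)*29) = -206*(2 + 116/131) = -206*378/131 = -77868/131 ≈ -594.41)
W + 22*(-65) = -77868/131 + 22*(-65) = -77868/131 - 1430 = -265198/131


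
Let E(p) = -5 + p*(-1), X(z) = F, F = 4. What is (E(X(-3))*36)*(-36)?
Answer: 11664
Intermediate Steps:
X(z) = 4
E(p) = -5 - p
(E(X(-3))*36)*(-36) = ((-5 - 1*4)*36)*(-36) = ((-5 - 4)*36)*(-36) = -9*36*(-36) = -324*(-36) = 11664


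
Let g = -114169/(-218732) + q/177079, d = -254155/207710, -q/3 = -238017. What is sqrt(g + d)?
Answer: sqrt(538957259245084961030104649973)/402259949575694 ≈ 1.8250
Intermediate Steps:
q = 714051 (q = -3*(-238017) = 714051)
d = -50831/41542 (d = -254155*1/207710 = -50831/41542 ≈ -1.2236)
g = 176402735683/38732843828 (g = -114169/(-218732) + 714051/177079 = -114169*(-1/218732) + 714051*(1/177079) = 114169/218732 + 714051/177079 = 176402735683/38732843828 ≈ 4.5543)
sqrt(g + d) = sqrt(176402735683/38732843828 - 50831/41542) = sqrt(2679646630561059/804519899151388) = sqrt(538957259245084961030104649973)/402259949575694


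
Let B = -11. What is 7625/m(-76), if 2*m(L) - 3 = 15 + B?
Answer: 15250/7 ≈ 2178.6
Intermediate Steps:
m(L) = 7/2 (m(L) = 3/2 + (15 - 11)/2 = 3/2 + (1/2)*4 = 3/2 + 2 = 7/2)
7625/m(-76) = 7625/(7/2) = 7625*(2/7) = 15250/7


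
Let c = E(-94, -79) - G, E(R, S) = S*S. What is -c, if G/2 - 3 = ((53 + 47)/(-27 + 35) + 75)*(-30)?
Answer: -11485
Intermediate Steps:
E(R, S) = S²
G = -5244 (G = 6 + 2*(((53 + 47)/(-27 + 35) + 75)*(-30)) = 6 + 2*((100/8 + 75)*(-30)) = 6 + 2*((100*(⅛) + 75)*(-30)) = 6 + 2*((25/2 + 75)*(-30)) = 6 + 2*((175/2)*(-30)) = 6 + 2*(-2625) = 6 - 5250 = -5244)
c = 11485 (c = (-79)² - 1*(-5244) = 6241 + 5244 = 11485)
-c = -1*11485 = -11485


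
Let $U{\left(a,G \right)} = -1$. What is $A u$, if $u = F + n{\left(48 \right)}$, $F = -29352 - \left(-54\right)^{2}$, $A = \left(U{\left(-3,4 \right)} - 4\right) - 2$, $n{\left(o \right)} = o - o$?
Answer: $225876$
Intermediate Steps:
$n{\left(o \right)} = 0$
$A = -7$ ($A = \left(-1 - 4\right) - 2 = -5 - 2 = -7$)
$F = -32268$ ($F = -29352 - 2916 = -32268$)
$u = -32268$ ($u = -32268 + 0 = -32268$)
$A u = \left(-7\right) \left(-32268\right) = 225876$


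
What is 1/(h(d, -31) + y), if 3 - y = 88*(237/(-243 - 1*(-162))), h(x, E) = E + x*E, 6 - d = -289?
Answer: -27/240719 ≈ -0.00011216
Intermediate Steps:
d = 295 (d = 6 - 1*(-289) = 6 + 289 = 295)
h(x, E) = E + E*x
y = 7033/27 (y = 3 - 88*237/(-243 - 1*(-162)) = 3 - 88*237/(-243 + 162) = 3 - 88*237/(-81) = 3 - 88*237*(-1/81) = 3 - 88*(-79)/27 = 3 - 1*(-6952/27) = 3 + 6952/27 = 7033/27 ≈ 260.48)
1/(h(d, -31) + y) = 1/(-31*(1 + 295) + 7033/27) = 1/(-31*296 + 7033/27) = 1/(-9176 + 7033/27) = 1/(-240719/27) = -27/240719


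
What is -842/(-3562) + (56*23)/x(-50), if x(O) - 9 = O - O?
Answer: 2297717/16029 ≈ 143.35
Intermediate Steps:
x(O) = 9 (x(O) = 9 + (O - O) = 9 + 0 = 9)
-842/(-3562) + (56*23)/x(-50) = -842/(-3562) + (56*23)/9 = -842*(-1/3562) + 1288*(⅑) = 421/1781 + 1288/9 = 2297717/16029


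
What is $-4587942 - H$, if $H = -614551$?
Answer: $-3973391$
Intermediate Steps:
$-4587942 - H = -4587942 - -614551 = -4587942 + 614551 = -3973391$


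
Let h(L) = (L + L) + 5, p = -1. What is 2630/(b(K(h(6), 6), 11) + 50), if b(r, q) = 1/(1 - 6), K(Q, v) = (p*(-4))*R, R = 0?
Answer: 13150/249 ≈ 52.811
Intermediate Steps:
h(L) = 5 + 2*L (h(L) = 2*L + 5 = 5 + 2*L)
K(Q, v) = 0 (K(Q, v) = -1*(-4)*0 = 4*0 = 0)
b(r, q) = -⅕ (b(r, q) = 1/(-5) = -⅕)
2630/(b(K(h(6), 6), 11) + 50) = 2630/(-⅕ + 50) = 2630/(249/5) = (5/249)*2630 = 13150/249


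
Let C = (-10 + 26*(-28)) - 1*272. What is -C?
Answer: 1010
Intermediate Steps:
C = -1010 (C = (-10 - 728) - 272 = -738 - 272 = -1010)
-C = -1*(-1010) = 1010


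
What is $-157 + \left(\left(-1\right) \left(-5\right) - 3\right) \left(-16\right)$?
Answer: $-189$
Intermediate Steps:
$-157 + \left(\left(-1\right) \left(-5\right) - 3\right) \left(-16\right) = -157 + \left(5 - 3\right) \left(-16\right) = -157 + 2 \left(-16\right) = -157 - 32 = -189$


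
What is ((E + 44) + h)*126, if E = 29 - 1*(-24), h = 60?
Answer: 19782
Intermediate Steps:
E = 53 (E = 29 + 24 = 53)
((E + 44) + h)*126 = ((53 + 44) + 60)*126 = (97 + 60)*126 = 157*126 = 19782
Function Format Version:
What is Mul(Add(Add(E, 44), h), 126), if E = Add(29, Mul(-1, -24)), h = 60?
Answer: 19782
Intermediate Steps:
E = 53 (E = Add(29, 24) = 53)
Mul(Add(Add(E, 44), h), 126) = Mul(Add(Add(53, 44), 60), 126) = Mul(Add(97, 60), 126) = Mul(157, 126) = 19782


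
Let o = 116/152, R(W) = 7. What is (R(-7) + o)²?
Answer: 87025/1444 ≈ 60.267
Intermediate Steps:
o = 29/38 (o = 116*(1/152) = 29/38 ≈ 0.76316)
(R(-7) + o)² = (7 + 29/38)² = (295/38)² = 87025/1444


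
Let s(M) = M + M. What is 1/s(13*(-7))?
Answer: -1/182 ≈ -0.0054945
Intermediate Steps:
s(M) = 2*M
1/s(13*(-7)) = 1/(2*(13*(-7))) = 1/(2*(-91)) = 1/(-182) = -1/182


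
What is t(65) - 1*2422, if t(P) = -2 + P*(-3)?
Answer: -2619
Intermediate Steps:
t(P) = -2 - 3*P
t(65) - 1*2422 = (-2 - 3*65) - 1*2422 = (-2 - 195) - 2422 = -197 - 2422 = -2619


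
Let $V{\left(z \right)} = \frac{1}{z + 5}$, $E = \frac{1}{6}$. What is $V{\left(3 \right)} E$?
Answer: $\frac{1}{48} \approx 0.020833$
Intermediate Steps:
$E = \frac{1}{6} \approx 0.16667$
$V{\left(z \right)} = \frac{1}{5 + z}$
$V{\left(3 \right)} E = \frac{1}{5 + 3} \cdot \frac{1}{6} = \frac{1}{8} \cdot \frac{1}{6} = \frac{1}{48}$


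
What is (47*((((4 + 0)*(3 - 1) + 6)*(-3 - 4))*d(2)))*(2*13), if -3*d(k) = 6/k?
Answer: 119756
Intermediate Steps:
d(k) = -2/k
(47*((((4 + 0)*(3 - 1) + 6)*(-3 - 4))*d(2)))*(2*13) = (47*((((4 + 0)*(3 - 1) + 6)*(-3 - 4))*(-2/2)))*(2*13) = (47*(((4*2 + 6)*(-7))*(-2*½)))*26 = (47*(((8 + 6)*(-7))*(-1)))*26 = (47*((14*(-7))*(-1)))*26 = (47*(-98*(-1)))*26 = (47*98)*26 = 4606*26 = 119756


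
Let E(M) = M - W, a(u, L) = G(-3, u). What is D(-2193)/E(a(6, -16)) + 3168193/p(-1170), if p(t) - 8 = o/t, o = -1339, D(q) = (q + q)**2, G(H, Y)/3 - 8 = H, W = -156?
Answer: 7176726442/15637 ≈ 4.5896e+5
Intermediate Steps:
G(H, Y) = 24 + 3*H
D(q) = 4*q**2 (D(q) = (2*q)**2 = 4*q**2)
a(u, L) = 15 (a(u, L) = 24 + 3*(-3) = 24 - 9 = 15)
E(M) = 156 + M (E(M) = M - 1*(-156) = M + 156 = 156 + M)
p(t) = 8 - 1339/t
D(-2193)/E(a(6, -16)) + 3168193/p(-1170) = (4*(-2193)**2)/(156 + 15) + 3168193/(8 - 1339/(-1170)) = (4*4809249)/171 + 3168193/(8 - 1339*(-1/1170)) = 19236996*(1/171) + 3168193/(8 + 103/90) = 2137444/19 + 3168193/(823/90) = 2137444/19 + 3168193*(90/823) = 2137444/19 + 285137370/823 = 7176726442/15637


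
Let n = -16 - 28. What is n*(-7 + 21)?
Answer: -616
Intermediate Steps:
n = -44
n*(-7 + 21) = -44*(-7 + 21) = -44*14 = -616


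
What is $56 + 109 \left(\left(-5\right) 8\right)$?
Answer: $-4304$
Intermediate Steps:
$56 + 109 \left(\left(-5\right) 8\right) = 56 + 109 \left(-40\right) = 56 - 4360 = -4304$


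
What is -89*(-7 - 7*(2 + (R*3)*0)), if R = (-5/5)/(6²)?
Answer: 1869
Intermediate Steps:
R = -1/36 (R = -5*⅕/36 = -1*1/36 = -1/36 ≈ -0.027778)
-89*(-7 - 7*(2 + (R*3)*0)) = -89*(-7 - 7*(2 - 1/36*3*0)) = -89*(-7 - 7*(2 - 1/12*0)) = -89*(-7 - 7*(2 + 0)) = -89*(-7 - 7*2) = -89*(-7 - 14) = -89*(-21) = 1869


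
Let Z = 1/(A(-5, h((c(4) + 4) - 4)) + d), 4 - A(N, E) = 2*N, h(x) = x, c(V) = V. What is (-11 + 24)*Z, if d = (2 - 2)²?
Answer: 13/14 ≈ 0.92857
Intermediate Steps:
d = 0 (d = 0² = 0)
A(N, E) = 4 - 2*N
Z = 1/14 (Z = 1/((4 - 2*(-5)) + 0) = 1/((4 + 10) + 0) = 1/(14 + 0) = 1/14 ≈ 0.071429)
(-11 + 24)*Z = (-11 + 24)*(1/14) = 13*(1/14) = 13/14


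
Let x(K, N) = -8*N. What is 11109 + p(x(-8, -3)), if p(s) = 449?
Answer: 11558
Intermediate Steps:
11109 + p(x(-8, -3)) = 11109 + 449 = 11558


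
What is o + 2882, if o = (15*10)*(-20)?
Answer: -118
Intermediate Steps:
o = -3000 (o = 150*(-20) = -3000)
o + 2882 = -3000 + 2882 = -118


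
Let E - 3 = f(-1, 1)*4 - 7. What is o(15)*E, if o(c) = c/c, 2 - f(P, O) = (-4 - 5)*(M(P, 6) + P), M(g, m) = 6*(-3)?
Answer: -680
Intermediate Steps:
M(g, m) = -18
f(P, O) = -160 + 9*P (f(P, O) = 2 - (-4 - 5)*(-18 + P) = 2 - (-9)*(-18 + P) = 2 - (162 - 9*P) = 2 + (-162 + 9*P) = -160 + 9*P)
o(c) = 1
E = -680 (E = 3 + ((-160 + 9*(-1))*4 - 7) = 3 + ((-160 - 9)*4 - 7) = 3 + (-169*4 - 7) = 3 + (-676 - 7) = 3 - 683 = -680)
o(15)*E = 1*(-680) = -680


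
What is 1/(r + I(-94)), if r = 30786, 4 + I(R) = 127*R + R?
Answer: 1/18750 ≈ 5.3333e-5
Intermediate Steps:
I(R) = -4 + 128*R (I(R) = -4 + (127*R + R) = -4 + 128*R)
1/(r + I(-94)) = 1/(30786 + (-4 + 128*(-94))) = 1/(30786 + (-4 - 12032)) = 1/(30786 - 12036) = 1/18750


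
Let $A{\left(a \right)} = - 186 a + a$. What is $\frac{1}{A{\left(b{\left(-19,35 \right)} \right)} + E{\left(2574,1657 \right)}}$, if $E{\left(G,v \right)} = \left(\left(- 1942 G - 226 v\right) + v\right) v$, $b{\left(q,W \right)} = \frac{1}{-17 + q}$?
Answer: $- \frac{36}{320422686331} \approx -1.1235 \cdot 10^{-10}$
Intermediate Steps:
$A{\left(a \right)} = - 185 a$
$E{\left(G,v \right)} = v \left(- 1942 G - 225 v\right)$ ($E{\left(G,v \right)} = \left(- 1942 G - 225 v\right) v = v \left(- 1942 G - 225 v\right)$)
$\frac{1}{A{\left(b{\left(-19,35 \right)} \right)} + E{\left(2574,1657 \right)}} = \frac{1}{- \frac{185}{-17 - 19} - 1657 \left(225 \cdot 1657 + 1942 \cdot 2574\right)} = \frac{1}{- \frac{185}{-36} - 1657 \left(372825 + 4998708\right)} = \frac{1}{\left(-185\right) \left(- \frac{1}{36}\right) - 1657 \cdot 5371533} = \frac{1}{\frac{185}{36} - 8900630181} = \frac{1}{- \frac{320422686331}{36}} = - \frac{36}{320422686331}$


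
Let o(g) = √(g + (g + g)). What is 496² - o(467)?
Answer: 246016 - √1401 ≈ 2.4598e+5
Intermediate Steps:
o(g) = √3*√g (o(g) = √(g + 2*g) = √(3*g) = √3*√g)
496² - o(467) = 496² - √3*√467 = 246016 - √1401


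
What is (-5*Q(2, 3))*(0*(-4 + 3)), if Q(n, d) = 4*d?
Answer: 0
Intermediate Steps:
(-5*Q(2, 3))*(0*(-4 + 3)) = (-20*3)*(0*(-4 + 3)) = (-5*12)*(0*(-1)) = -60*0 = 0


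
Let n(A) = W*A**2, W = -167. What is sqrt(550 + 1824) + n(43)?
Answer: -308783 + sqrt(2374) ≈ -3.0873e+5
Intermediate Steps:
n(A) = -167*A**2
sqrt(550 + 1824) + n(43) = sqrt(550 + 1824) - 167*43**2 = sqrt(2374) - 167*1849 = sqrt(2374) - 308783 = -308783 + sqrt(2374)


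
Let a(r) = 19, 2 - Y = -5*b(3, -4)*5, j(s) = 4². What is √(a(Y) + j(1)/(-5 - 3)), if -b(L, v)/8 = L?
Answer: √17 ≈ 4.1231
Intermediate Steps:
j(s) = 16
b(L, v) = -8*L
Y = -598 (Y = 2 - (-(-40)*3)*5 = 2 - (-5*(-24))*5 = 2 - 120*5 = 2 - 1*600 = 2 - 600 = -598)
√(a(Y) + j(1)/(-5 - 3)) = √(19 + 16/(-5 - 3)) = √(19 + 16/(-8)) = √(19 + 16*(-⅛)) = √(19 - 2) = √17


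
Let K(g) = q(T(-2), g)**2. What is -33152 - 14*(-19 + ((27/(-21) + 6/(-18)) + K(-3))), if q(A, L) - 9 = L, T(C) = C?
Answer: -100102/3 ≈ -33367.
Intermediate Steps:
q(A, L) = 9 + L
K(g) = (9 + g)**2
-33152 - 14*(-19 + ((27/(-21) + 6/(-18)) + K(-3))) = -33152 - 14*(-19 + ((27/(-21) + 6/(-18)) + (9 - 3)**2)) = -33152 - 14*(-19 + ((27*(-1/21) + 6*(-1/18)) + 6**2)) = -33152 - 14*(-19 + ((-9/7 - 1/3) + 36)) = -33152 - 14*(-19 + (-34/21 + 36)) = -33152 - 14*(-19 + 722/21) = -33152 - 14*323/21 = -33152 - 1*646/3 = -33152 - 646/3 = -100102/3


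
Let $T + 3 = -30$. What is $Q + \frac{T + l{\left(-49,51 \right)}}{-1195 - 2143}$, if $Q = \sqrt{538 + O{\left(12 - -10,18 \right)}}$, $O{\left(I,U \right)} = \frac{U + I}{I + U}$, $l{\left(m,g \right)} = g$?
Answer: $- \frac{9}{1669} + 7 \sqrt{11} \approx 23.211$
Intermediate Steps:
$T = -33$ ($T = -3 - 30 = -33$)
$O{\left(I,U \right)} = 1$ ($O{\left(I,U \right)} = \frac{I + U}{I + U} = 1$)
$Q = 7 \sqrt{11}$ ($Q = \sqrt{538 + 1} = \sqrt{539} = 7 \sqrt{11} \approx 23.216$)
$Q + \frac{T + l{\left(-49,51 \right)}}{-1195 - 2143} = 7 \sqrt{11} + \frac{-33 + 51}{-1195 - 2143} = 7 \sqrt{11} + \frac{18}{-3338} = 7 \sqrt{11} + 18 \left(- \frac{1}{3338}\right) = 7 \sqrt{11} - \frac{9}{1669} = - \frac{9}{1669} + 7 \sqrt{11}$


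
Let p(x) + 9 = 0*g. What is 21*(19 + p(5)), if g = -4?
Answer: 210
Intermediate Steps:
p(x) = -9 (p(x) = -9 + 0*(-4) = -9 + 0 = -9)
21*(19 + p(5)) = 21*(19 - 9) = 21*10 = 210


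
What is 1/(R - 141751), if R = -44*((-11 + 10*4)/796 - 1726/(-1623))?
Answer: -322977/45797943320 ≈ -7.0522e-6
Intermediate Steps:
R = -15630593/322977 (R = -44*((-11 + 40)*(1/796) - 1726*(-1/1623)) = -44*(29*(1/796) + 1726/1623) = -44*(29/796 + 1726/1623) = -44*1420963/1291908 = -15630593/322977 ≈ -48.395)
1/(R - 141751) = 1/(-15630593/322977 - 141751) = 1/(-45797943320/322977) = -322977/45797943320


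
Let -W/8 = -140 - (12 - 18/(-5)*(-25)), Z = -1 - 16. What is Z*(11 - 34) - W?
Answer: -105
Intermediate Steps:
Z = -17
W = 496 (W = -8*(-140 - (12 - 18/(-5)*(-25))) = -8*(-140 - (12 - 18*(-⅕)*(-25))) = -8*(-140 - (12 + (18/5)*(-25))) = -8*(-140 - (12 - 90)) = -8*(-140 - 1*(-78)) = -8*(-140 + 78) = -8*(-62) = 496)
Z*(11 - 34) - W = -17*(11 - 34) - 1*496 = -17*(-23) - 496 = 391 - 496 = -105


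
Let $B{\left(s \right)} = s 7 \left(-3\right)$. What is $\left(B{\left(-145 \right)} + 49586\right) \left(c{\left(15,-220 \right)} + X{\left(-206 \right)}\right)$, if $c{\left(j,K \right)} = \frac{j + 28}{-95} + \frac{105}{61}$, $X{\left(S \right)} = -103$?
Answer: $- \frac{31027711323}{5795} \approx -5.3542 \cdot 10^{6}$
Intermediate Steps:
$c{\left(j,K \right)} = \frac{8267}{5795} - \frac{j}{95}$ ($c{\left(j,K \right)} = \left(28 + j\right) \left(- \frac{1}{95}\right) + 105 \cdot \frac{1}{61} = \left(- \frac{28}{95} - \frac{j}{95}\right) + \frac{105}{61} = \frac{8267}{5795} - \frac{j}{95}$)
$B{\left(s \right)} = - 21 s$ ($B{\left(s \right)} = 7 s \left(-3\right) = - 21 s$)
$\left(B{\left(-145 \right)} + 49586\right) \left(c{\left(15,-220 \right)} + X{\left(-206 \right)}\right) = \left(\left(-21\right) \left(-145\right) + 49586\right) \left(\left(\frac{8267}{5795} - \frac{3}{19}\right) - 103\right) = \left(3045 + 49586\right) \left(\left(\frac{8267}{5795} - \frac{3}{19}\right) - 103\right) = 52631 \left(\frac{7352}{5795} - 103\right) = 52631 \left(- \frac{589533}{5795}\right) = - \frac{31027711323}{5795}$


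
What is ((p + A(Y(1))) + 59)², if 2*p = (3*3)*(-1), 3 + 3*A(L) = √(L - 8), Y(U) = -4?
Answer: 34331/12 + 214*I*√3/3 ≈ 2860.9 + 123.55*I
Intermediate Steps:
A(L) = -1 + √(-8 + L)/3 (A(L) = -1 + √(L - 8)/3 = -1 + √(-8 + L)/3)
p = -9/2 (p = ((3*3)*(-1))/2 = (9*(-1))/2 = (½)*(-9) = -9/2 ≈ -4.5000)
((p + A(Y(1))) + 59)² = ((-9/2 + (-1 + √(-8 - 4)/3)) + 59)² = ((-9/2 + (-1 + √(-12)/3)) + 59)² = ((-9/2 + (-1 + (2*I*√3)/3)) + 59)² = ((-9/2 + (-1 + 2*I*√3/3)) + 59)² = ((-11/2 + 2*I*√3/3) + 59)² = (107/2 + 2*I*√3/3)²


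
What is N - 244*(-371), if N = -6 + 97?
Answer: 90615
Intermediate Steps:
N = 91
N - 244*(-371) = 91 - 244*(-371) = 91 + 90524 = 90615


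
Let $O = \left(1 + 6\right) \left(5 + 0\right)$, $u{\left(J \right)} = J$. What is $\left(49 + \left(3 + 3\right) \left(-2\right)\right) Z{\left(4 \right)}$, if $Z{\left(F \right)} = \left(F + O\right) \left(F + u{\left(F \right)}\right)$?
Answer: $11544$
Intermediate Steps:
$O = 35$ ($O = 7 \cdot 5 = 35$)
$Z{\left(F \right)} = 2 F \left(35 + F\right)$ ($Z{\left(F \right)} = \left(F + 35\right) \left(F + F\right) = \left(35 + F\right) 2 F = 2 F \left(35 + F\right)$)
$\left(49 + \left(3 + 3\right) \left(-2\right)\right) Z{\left(4 \right)} = \left(49 + \left(3 + 3\right) \left(-2\right)\right) 2 \cdot 4 \left(35 + 4\right) = \left(49 + 6 \left(-2\right)\right) 2 \cdot 4 \cdot 39 = \left(49 - 12\right) 312 = 37 \cdot 312 = 11544$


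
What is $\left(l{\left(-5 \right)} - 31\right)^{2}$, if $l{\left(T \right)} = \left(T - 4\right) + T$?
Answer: $2025$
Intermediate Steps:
$l{\left(T \right)} = -4 + 2 T$ ($l{\left(T \right)} = \left(-4 + T\right) + T = -4 + 2 T$)
$\left(l{\left(-5 \right)} - 31\right)^{2} = \left(\left(-4 + 2 \left(-5\right)\right) - 31\right)^{2} = \left(\left(-4 - 10\right) - 31\right)^{2} = \left(-14 - 31\right)^{2} = \left(-45\right)^{2} = 2025$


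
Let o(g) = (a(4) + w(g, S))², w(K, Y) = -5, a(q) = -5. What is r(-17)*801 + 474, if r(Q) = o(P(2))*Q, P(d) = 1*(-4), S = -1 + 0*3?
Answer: -1361226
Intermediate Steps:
S = -1 (S = -1 + 0 = -1)
P(d) = -4
o(g) = 100 (o(g) = (-5 - 5)² = (-10)² = 100)
r(Q) = 100*Q
r(-17)*801 + 474 = (100*(-17))*801 + 474 = -1700*801 + 474 = -1361700 + 474 = -1361226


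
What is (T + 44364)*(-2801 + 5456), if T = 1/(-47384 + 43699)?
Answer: 86808591009/737 ≈ 1.1779e+8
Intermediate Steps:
T = -1/3685 (T = 1/(-3685) = -1/3685 ≈ -0.00027137)
(T + 44364)*(-2801 + 5456) = (-1/3685 + 44364)*(-2801 + 5456) = (163481339/3685)*2655 = 86808591009/737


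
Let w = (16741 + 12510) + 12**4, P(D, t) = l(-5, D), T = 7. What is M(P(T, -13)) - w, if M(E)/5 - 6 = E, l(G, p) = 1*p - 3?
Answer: -49937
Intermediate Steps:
l(G, p) = -3 + p (l(G, p) = p - 3 = -3 + p)
P(D, t) = -3 + D
w = 49987 (w = 29251 + 20736 = 49987)
M(E) = 30 + 5*E
M(P(T, -13)) - w = (30 + 5*(-3 + 7)) - 1*49987 = (30 + 5*4) - 49987 = (30 + 20) - 49987 = 50 - 49987 = -49937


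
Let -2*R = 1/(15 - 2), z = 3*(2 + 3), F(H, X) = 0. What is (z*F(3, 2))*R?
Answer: 0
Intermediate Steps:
z = 15 (z = 3*5 = 15)
R = -1/26 (R = -1/(2*(15 - 2)) = -½/13 = -½*1/13 = -1/26 ≈ -0.038462)
(z*F(3, 2))*R = (15*0)*(-1/26) = 0*(-1/26) = 0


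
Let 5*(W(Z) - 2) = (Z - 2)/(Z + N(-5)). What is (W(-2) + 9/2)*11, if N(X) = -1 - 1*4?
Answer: 5093/70 ≈ 72.757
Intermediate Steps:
N(X) = -5 (N(X) = -1 - 4 = -5)
W(Z) = 2 + (-2 + Z)/(5*(-5 + Z)) (W(Z) = 2 + ((Z - 2)/(Z - 5))/5 = 2 + ((-2 + Z)/(-5 + Z))/5 = 2 + (-2 + Z)/(5*(-5 + Z)))
(W(-2) + 9/2)*11 = ((-52 + 11*(-2))/(5*(-5 - 2)) + 9/2)*11 = ((1/5)*(-52 - 22)/(-7) + 9*(1/2))*11 = ((1/5)*(-1/7)*(-74) + 9/2)*11 = (74/35 + 9/2)*11 = (463/70)*11 = 5093/70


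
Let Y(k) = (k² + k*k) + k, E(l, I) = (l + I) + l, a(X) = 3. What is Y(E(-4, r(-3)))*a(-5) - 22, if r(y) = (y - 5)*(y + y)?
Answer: 9698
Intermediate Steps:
r(y) = 2*y*(-5 + y) (r(y) = (-5 + y)*(2*y) = 2*y*(-5 + y))
E(l, I) = I + 2*l (E(l, I) = (I + l) + l = I + 2*l)
Y(k) = k + 2*k² (Y(k) = (k² + k²) + k = 2*k² + k = k + 2*k²)
Y(E(-4, r(-3)))*a(-5) - 22 = ((2*(-3)*(-5 - 3) + 2*(-4))*(1 + 2*(2*(-3)*(-5 - 3) + 2*(-4))))*3 - 22 = ((2*(-3)*(-8) - 8)*(1 + 2*(2*(-3)*(-8) - 8)))*3 - 22 = ((48 - 8)*(1 + 2*(48 - 8)))*3 - 22 = (40*(1 + 2*40))*3 - 22 = (40*(1 + 80))*3 - 22 = (40*81)*3 - 22 = 3240*3 - 22 = 9720 - 22 = 9698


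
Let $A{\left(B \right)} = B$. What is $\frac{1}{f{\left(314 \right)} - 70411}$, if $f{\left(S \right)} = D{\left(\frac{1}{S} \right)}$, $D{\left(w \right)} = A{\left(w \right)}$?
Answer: $- \frac{314}{22109053} \approx -1.4202 \cdot 10^{-5}$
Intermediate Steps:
$D{\left(w \right)} = w$
$f{\left(S \right)} = \frac{1}{S}$
$\frac{1}{f{\left(314 \right)} - 70411} = \frac{1}{\frac{1}{314} - 70411} = \frac{1}{- \frac{22109053}{314}} = - \frac{314}{22109053}$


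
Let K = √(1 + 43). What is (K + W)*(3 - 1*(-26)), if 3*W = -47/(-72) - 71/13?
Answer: -130529/2808 + 58*√11 ≈ 145.88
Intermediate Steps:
W = -4501/2808 (W = (-47/(-72) - 71/13)/3 = (-47*(-1/72) - 71*1/13)/3 = (47/72 - 71/13)/3 = (⅓)*(-4501/936) = -4501/2808 ≈ -1.6029)
K = 2*√11 (K = √44 = 2*√11 ≈ 6.6332)
(K + W)*(3 - 1*(-26)) = (2*√11 - 4501/2808)*(3 - 1*(-26)) = (-4501/2808 + 2*√11)*(3 + 26) = (-4501/2808 + 2*√11)*29 = -130529/2808 + 58*√11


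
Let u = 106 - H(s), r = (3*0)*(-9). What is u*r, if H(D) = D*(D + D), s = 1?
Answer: 0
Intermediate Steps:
H(D) = 2*D² (H(D) = D*(2*D) = 2*D²)
r = 0 (r = 0*(-9) = 0)
u = 104 (u = 106 - 2*1² = 106 - 2 = 104)
u*r = 104*0 = 0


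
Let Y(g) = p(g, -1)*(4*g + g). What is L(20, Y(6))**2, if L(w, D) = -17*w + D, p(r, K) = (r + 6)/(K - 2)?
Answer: 211600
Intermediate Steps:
p(r, K) = (6 + r)/(-2 + K)
Y(g) = 5*g*(-2 - g/3) (Y(g) = ((6 + g)/(-2 - 1))*(4*g + g) = ((6 + g)/(-3))*(5*g) = (-(6 + g)/3)*(5*g) = (-2 - g/3)*(5*g) = 5*g*(-2 - g/3))
L(w, D) = D - 17*w
L(20, Y(6))**2 = (-5/3*6*(6 + 6) - 17*20)**2 = (-5/3*6*12 - 340)**2 = (-120 - 340)**2 = (-460)**2 = 211600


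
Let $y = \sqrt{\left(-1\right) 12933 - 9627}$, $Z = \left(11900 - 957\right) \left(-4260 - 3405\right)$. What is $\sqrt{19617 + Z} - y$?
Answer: $i \left(\sqrt{83858478} - 4 \sqrt{1410}\right) \approx 9007.2 i$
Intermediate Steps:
$Z = -83878095$ ($Z = 10943 \left(-7665\right) = -83878095$)
$y = 4 i \sqrt{1410}$ ($y = \sqrt{-12933 - 9627} = \sqrt{-22560} = 4 i \sqrt{1410} \approx 150.2 i$)
$\sqrt{19617 + Z} - y = \sqrt{19617 - 83878095} - 4 i \sqrt{1410} = \sqrt{-83858478} - 4 i \sqrt{1410} = i \sqrt{83858478} - 4 i \sqrt{1410}$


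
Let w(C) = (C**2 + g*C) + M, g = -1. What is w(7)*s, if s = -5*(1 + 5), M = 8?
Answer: -1500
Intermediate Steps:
w(C) = 8 + C**2 - C (w(C) = (C**2 - C) + 8 = 8 + C**2 - C)
s = -30 (s = -5*6 = -30)
w(7)*s = (8 + 7**2 - 1*7)*(-30) = (8 + 49 - 7)*(-30) = 50*(-30) = -1500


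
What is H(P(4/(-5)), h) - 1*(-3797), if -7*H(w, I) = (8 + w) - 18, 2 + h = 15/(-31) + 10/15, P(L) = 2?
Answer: 26587/7 ≈ 3798.1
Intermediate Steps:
h = -169/93 (h = -2 + (15/(-31) + 10/15) = -2 + (15*(-1/31) + 10*(1/15)) = -2 + (-15/31 + 2/3) = -2 + 17/93 = -169/93 ≈ -1.8172)
H(w, I) = 10/7 - w/7 (H(w, I) = -((8 + w) - 18)/7 = -(-10 + w)/7 = 10/7 - w/7)
H(P(4/(-5)), h) - 1*(-3797) = (10/7 - 1/7*2) - 1*(-3797) = (10/7 - 2/7) + 3797 = 8/7 + 3797 = 26587/7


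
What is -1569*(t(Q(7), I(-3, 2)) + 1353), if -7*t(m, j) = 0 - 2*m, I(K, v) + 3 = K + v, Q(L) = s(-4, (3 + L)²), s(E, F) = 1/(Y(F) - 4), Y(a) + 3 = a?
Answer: -460661015/217 ≈ -2.1229e+6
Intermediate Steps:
Y(a) = -3 + a
s(E, F) = 1/(-7 + F) (s(E, F) = 1/((-3 + F) - 4) = 1/(-7 + F))
Q(L) = 1/(-7 + (3 + L)²)
I(K, v) = -3 + K + v (I(K, v) = -3 + (K + v) = -3 + K + v)
t(m, j) = 2*m/7 (t(m, j) = -(0 - 2*m)/7 = -(-2)*m/7 = 2*m/7)
-1569*(t(Q(7), I(-3, 2)) + 1353) = -1569*(2/(7*(-7 + (3 + 7)²)) + 1353) = -1569*(2/(7*(-7 + 10²)) + 1353) = -1569*(2/(7*(-7 + 100)) + 1353) = -1569*((2/7)/93 + 1353) = -1569*((2/7)*(1/93) + 1353) = -1569*(2/651 + 1353) = -1569*880805/651 = -460661015/217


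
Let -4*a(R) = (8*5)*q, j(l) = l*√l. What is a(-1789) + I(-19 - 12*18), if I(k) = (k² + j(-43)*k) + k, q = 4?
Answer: 54950 + 10105*I*√43 ≈ 54950.0 + 66263.0*I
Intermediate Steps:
j(l) = l^(3/2)
a(R) = -40 (a(R) = -8*5*4/4 = -10*4 = -¼*160 = -40)
I(k) = k + k² - 43*I*k*√43 (I(k) = (k² + (-43)^(3/2)*k) + k = (k² + (-43*I*√43)*k) + k = (k² - 43*I*k*√43) + k = k + k² - 43*I*k*√43)
a(-1789) + I(-19 - 12*18) = -40 + (-19 - 12*18)*(1 + (-19 - 12*18) - 43*I*√43) = -40 + (-19 - 216)*(1 + (-19 - 216) - 43*I*√43) = -40 - 235*(1 - 235 - 43*I*√43) = -40 - 235*(-234 - 43*I*√43) = -40 + (54990 + 10105*I*√43) = 54950 + 10105*I*√43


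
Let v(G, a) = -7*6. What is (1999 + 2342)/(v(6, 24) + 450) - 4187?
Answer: -567985/136 ≈ -4176.4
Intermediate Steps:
v(G, a) = -42
(1999 + 2342)/(v(6, 24) + 450) - 4187 = (1999 + 2342)/(-42 + 450) - 4187 = 4341/408 - 4187 = 4341*(1/408) - 4187 = 1447/136 - 4187 = -567985/136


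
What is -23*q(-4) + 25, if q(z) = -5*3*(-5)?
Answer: -1700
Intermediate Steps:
q(z) = 75 (q(z) = -15*(-5) = 75)
-23*q(-4) + 25 = -23*75 + 25 = -1725 + 25 = -1700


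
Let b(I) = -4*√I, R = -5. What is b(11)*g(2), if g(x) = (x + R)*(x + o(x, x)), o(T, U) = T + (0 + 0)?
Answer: 48*√11 ≈ 159.20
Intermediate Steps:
o(T, U) = T (o(T, U) = T + 0 = T)
g(x) = 2*x*(-5 + x) (g(x) = (x - 5)*(x + x) = (-5 + x)*(2*x) = 2*x*(-5 + x))
b(11)*g(2) = (-4*√11)*(2*2*(-5 + 2)) = (-4*√11)*(2*2*(-3)) = -4*√11*(-12) = 48*√11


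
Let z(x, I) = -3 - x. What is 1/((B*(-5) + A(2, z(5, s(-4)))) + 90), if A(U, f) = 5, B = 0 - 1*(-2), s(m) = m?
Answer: 1/85 ≈ 0.011765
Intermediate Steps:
B = 2 (B = 0 + 2 = 2)
1/((B*(-5) + A(2, z(5, s(-4)))) + 90) = 1/((2*(-5) + 5) + 90) = 1/((-10 + 5) + 90) = 1/(-5 + 90) = 1/85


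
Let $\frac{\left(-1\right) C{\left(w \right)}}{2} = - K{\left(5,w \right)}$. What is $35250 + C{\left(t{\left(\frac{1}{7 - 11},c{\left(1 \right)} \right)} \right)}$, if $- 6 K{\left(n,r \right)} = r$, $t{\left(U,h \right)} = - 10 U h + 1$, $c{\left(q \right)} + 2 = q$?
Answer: $\frac{70501}{2} \approx 35251.0$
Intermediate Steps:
$c{\left(q \right)} = -2 + q$
$t{\left(U,h \right)} = 1 - 10 U h$ ($t{\left(U,h \right)} = - 10 U h + 1 = 1 - 10 U h$)
$K{\left(n,r \right)} = - \frac{r}{6}$
$C{\left(w \right)} = - \frac{w}{3}$ ($C{\left(w \right)} = - 2 \left(- \frac{\left(-1\right) w}{6}\right) = - 2 \frac{w}{6} = - \frac{w}{3}$)
$35250 + C{\left(t{\left(\frac{1}{7 - 11},c{\left(1 \right)} \right)} \right)} = 35250 - \frac{1 - \frac{10 \left(-2 + 1\right)}{7 - 11}}{3} = 35250 - \frac{1 - 10 \frac{1}{-4} \left(-1\right)}{3} = 35250 - \frac{1 - \left(- \frac{5}{2}\right) \left(-1\right)}{3} = 35250 - \frac{1 - \frac{5}{2}}{3} = 35250 - - \frac{1}{2} = 35250 + \frac{1}{2} = \frac{70501}{2}$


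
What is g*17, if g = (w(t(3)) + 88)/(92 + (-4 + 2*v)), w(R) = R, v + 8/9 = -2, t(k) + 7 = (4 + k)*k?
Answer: 7803/370 ≈ 21.089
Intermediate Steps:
t(k) = -7 + k*(4 + k) (t(k) = -7 + (4 + k)*k = -7 + k*(4 + k))
v = -26/9 (v = -8/9 - 2 = -26/9 ≈ -2.8889)
g = 459/370 (g = ((-7 + 3**2 + 4*3) + 88)/(92 + (-4 + 2*(-26/9))) = ((-7 + 9 + 12) + 88)/(92 + (-4 - 52/9)) = (14 + 88)/(92 - 88/9) = 102/(740/9) = 102*(9/740) = 459/370 ≈ 1.2405)
g*17 = (459/370)*17 = 7803/370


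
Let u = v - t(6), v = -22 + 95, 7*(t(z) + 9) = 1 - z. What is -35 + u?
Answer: 334/7 ≈ 47.714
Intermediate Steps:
t(z) = -62/7 - z/7 (t(z) = -9 + (1 - z)/7 = -9 + (⅐ - z/7) = -62/7 - z/7)
v = 73
u = 579/7 (u = 73 - (-62/7 - ⅐*6) = 73 - (-62/7 - 6/7) = 73 - 1*(-68/7) = 73 + 68/7 = 579/7 ≈ 82.714)
-35 + u = -35 + 579/7 = 334/7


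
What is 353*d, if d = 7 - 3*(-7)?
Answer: 9884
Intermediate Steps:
d = 28 (d = 7 + 21 = 28)
353*d = 353*28 = 9884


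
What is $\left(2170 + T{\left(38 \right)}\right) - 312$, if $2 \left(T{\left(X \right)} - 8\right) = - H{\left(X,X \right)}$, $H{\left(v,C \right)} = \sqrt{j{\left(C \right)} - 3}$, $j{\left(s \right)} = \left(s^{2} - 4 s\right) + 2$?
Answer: $1866 - \frac{\sqrt{1291}}{2} \approx 1848.0$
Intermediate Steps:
$j{\left(s \right)} = 2 + s^{2} - 4 s$
$H{\left(v,C \right)} = \sqrt{-1 + C^{2} - 4 C}$ ($H{\left(v,C \right)} = \sqrt{\left(2 + C^{2} - 4 C\right) - 3} = \sqrt{-1 + C^{2} - 4 C}$)
$T{\left(X \right)} = 8 - \frac{\sqrt{-1 + X^{2} - 4 X}}{2}$ ($T{\left(X \right)} = 8 + \frac{\left(-1\right) \sqrt{-1 + X^{2} - 4 X}}{2} = 8 - \frac{\sqrt{-1 + X^{2} - 4 X}}{2}$)
$\left(2170 + T{\left(38 \right)}\right) - 312 = \left(2170 + \left(8 - \frac{\sqrt{-1 + 38^{2} - 152}}{2}\right)\right) - 312 = \left(2170 + \left(8 - \frac{\sqrt{-1 + 1444 - 152}}{2}\right)\right) - 312 = \left(2170 + \left(8 - \frac{\sqrt{1291}}{2}\right)\right) - 312 = \left(2178 - \frac{\sqrt{1291}}{2}\right) - 312 = 1866 - \frac{\sqrt{1291}}{2}$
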